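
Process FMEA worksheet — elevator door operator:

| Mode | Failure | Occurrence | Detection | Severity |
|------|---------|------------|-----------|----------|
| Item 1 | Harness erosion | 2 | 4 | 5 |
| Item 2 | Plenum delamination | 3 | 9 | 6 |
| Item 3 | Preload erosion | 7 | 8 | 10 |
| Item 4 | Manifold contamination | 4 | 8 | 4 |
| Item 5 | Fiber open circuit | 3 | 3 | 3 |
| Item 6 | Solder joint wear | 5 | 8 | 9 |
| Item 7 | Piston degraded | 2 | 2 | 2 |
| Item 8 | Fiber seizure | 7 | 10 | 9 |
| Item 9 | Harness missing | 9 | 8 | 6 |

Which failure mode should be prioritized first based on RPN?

Item 8

RPN = Severity × Occurrence × Detection:
  Item 1: 5 × 2 × 4 = 40
  Item 2: 6 × 3 × 9 = 162
  Item 3: 10 × 7 × 8 = 560
  Item 4: 4 × 4 × 8 = 128
  Item 5: 3 × 3 × 3 = 27
  Item 6: 9 × 5 × 8 = 360
  Item 7: 2 × 2 × 2 = 8
  Item 8: 9 × 7 × 10 = 630
  Item 9: 6 × 9 × 8 = 432
Highest RPN is 630 → Item 8.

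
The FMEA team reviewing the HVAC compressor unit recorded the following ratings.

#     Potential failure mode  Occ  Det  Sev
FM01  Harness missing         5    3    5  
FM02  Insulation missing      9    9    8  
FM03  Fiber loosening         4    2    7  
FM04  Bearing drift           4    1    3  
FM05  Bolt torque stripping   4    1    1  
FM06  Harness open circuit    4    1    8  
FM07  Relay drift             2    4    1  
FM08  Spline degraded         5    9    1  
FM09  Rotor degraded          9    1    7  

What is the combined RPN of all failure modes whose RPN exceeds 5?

939

RPN = Severity × Occurrence × Detection:
  FM01: 5 × 5 × 3 = 75
  FM02: 8 × 9 × 9 = 648
  FM03: 7 × 4 × 2 = 56
  FM04: 3 × 4 × 1 = 12
  FM05: 1 × 4 × 1 = 4
  FM06: 8 × 4 × 1 = 32
  FM07: 1 × 2 × 4 = 8
  FM08: 1 × 5 × 9 = 45
  FM09: 7 × 9 × 1 = 63
RPN > 5: FM01 (75), FM02 (648), FM03 (56), FM04 (12), FM06 (32), FM07 (8), FM08 (45), FM09 (63).
Sum: 75 + 648 + 56 + 12 + 32 + 8 + 45 + 63 = 939.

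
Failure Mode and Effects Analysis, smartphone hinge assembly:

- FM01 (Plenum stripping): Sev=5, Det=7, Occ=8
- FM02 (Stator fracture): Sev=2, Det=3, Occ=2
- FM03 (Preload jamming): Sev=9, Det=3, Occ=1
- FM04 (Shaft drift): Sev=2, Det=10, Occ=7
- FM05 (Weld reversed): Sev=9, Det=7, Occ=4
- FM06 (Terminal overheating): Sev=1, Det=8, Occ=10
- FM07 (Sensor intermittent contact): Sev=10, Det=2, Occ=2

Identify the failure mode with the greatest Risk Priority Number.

RPN = Severity × Occurrence × Detection:
  FM01: 5 × 8 × 7 = 280
  FM02: 2 × 2 × 3 = 12
  FM03: 9 × 1 × 3 = 27
  FM04: 2 × 7 × 10 = 140
  FM05: 9 × 4 × 7 = 252
  FM06: 1 × 10 × 8 = 80
  FM07: 10 × 2 × 2 = 40
Highest RPN is 280 → FM01.

FM01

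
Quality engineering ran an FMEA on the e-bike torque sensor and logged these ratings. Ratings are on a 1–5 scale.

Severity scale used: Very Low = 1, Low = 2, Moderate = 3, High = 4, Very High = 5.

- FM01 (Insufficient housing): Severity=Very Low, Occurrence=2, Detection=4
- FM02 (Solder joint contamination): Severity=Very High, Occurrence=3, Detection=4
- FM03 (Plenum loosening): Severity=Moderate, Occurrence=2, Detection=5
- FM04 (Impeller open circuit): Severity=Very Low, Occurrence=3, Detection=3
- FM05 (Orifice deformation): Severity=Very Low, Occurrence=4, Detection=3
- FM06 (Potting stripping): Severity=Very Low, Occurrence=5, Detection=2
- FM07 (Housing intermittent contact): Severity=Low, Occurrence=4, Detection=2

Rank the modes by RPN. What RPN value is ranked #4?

12

RPN = Severity × Occurrence × Detection:
  FM01: 1 × 2 × 4 = 8
  FM02: 5 × 3 × 4 = 60
  FM03: 3 × 2 × 5 = 30
  FM04: 1 × 3 × 3 = 9
  FM05: 1 × 4 × 3 = 12
  FM06: 1 × 5 × 2 = 10
  FM07: 2 × 4 × 2 = 16
Sorted descending: 60, 30, 16, 12, 10, 9, 8.
The fourth-highest RPN is 12 (FM05).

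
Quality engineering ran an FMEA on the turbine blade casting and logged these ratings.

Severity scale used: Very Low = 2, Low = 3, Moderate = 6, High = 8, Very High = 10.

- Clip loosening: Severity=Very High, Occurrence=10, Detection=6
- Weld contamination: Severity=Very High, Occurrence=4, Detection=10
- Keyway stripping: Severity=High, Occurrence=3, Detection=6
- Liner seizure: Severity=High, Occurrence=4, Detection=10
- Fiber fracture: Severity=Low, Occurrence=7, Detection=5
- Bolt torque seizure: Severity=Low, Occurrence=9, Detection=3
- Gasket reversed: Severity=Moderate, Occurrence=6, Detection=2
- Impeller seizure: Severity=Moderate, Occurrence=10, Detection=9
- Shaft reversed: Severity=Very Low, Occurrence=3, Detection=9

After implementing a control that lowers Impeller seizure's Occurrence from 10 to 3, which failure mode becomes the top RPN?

Clip loosening

RPN = Severity × Occurrence × Detection:
  Clip loosening: 10 × 10 × 6 = 600
  Weld contamination: 10 × 4 × 10 = 400
  Keyway stripping: 8 × 3 × 6 = 144
  Liner seizure: 8 × 4 × 10 = 320
  Fiber fracture: 3 × 7 × 5 = 105
  Bolt torque seizure: 3 × 9 × 3 = 81
  Gasket reversed: 6 × 6 × 2 = 72
  Impeller seizure: 6 × 10 × 9 = 540
  Shaft reversed: 2 × 3 × 9 = 54
After action: Impeller seizure → 6 × 3 × 9 = 162.
Revised RPNs: Clip loosening=600, Weld contamination=400, Liner seizure=320, Impeller seizure=162, Keyway stripping=144, Fiber fracture=105, Bolt torque seizure=81, Gasket reversed=72, Shaft reversed=54.
Highest is now Clip loosening (600).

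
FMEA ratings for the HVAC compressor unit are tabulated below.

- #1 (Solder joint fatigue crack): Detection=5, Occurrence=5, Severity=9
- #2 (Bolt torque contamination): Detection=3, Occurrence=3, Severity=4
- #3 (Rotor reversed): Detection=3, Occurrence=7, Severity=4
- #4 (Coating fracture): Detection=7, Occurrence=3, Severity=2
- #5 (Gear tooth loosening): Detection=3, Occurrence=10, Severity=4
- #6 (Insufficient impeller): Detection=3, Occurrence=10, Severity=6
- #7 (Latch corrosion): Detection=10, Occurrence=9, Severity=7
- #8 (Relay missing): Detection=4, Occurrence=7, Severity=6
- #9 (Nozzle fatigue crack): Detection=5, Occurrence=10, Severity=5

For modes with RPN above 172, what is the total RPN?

1285

RPN = Severity × Occurrence × Detection:
  #1: 9 × 5 × 5 = 225
  #2: 4 × 3 × 3 = 36
  #3: 4 × 7 × 3 = 84
  #4: 2 × 3 × 7 = 42
  #5: 4 × 10 × 3 = 120
  #6: 6 × 10 × 3 = 180
  #7: 7 × 9 × 10 = 630
  #8: 6 × 7 × 4 = 168
  #9: 5 × 10 × 5 = 250
RPN > 172: #1 (225), #6 (180), #7 (630), #9 (250).
Sum: 225 + 180 + 630 + 250 = 1285.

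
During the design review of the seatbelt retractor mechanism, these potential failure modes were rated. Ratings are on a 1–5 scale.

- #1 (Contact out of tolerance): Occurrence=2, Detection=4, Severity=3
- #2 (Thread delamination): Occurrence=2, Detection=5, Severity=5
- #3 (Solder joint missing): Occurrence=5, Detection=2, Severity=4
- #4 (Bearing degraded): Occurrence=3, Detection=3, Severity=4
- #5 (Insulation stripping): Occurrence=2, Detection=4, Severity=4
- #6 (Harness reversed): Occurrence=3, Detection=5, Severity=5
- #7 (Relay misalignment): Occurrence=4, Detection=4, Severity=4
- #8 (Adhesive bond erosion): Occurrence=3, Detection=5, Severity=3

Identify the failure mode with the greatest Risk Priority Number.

RPN = Severity × Occurrence × Detection:
  #1: 3 × 2 × 4 = 24
  #2: 5 × 2 × 5 = 50
  #3: 4 × 5 × 2 = 40
  #4: 4 × 3 × 3 = 36
  #5: 4 × 2 × 4 = 32
  #6: 5 × 3 × 5 = 75
  #7: 4 × 4 × 4 = 64
  #8: 3 × 3 × 5 = 45
Highest RPN is 75 → #6.

#6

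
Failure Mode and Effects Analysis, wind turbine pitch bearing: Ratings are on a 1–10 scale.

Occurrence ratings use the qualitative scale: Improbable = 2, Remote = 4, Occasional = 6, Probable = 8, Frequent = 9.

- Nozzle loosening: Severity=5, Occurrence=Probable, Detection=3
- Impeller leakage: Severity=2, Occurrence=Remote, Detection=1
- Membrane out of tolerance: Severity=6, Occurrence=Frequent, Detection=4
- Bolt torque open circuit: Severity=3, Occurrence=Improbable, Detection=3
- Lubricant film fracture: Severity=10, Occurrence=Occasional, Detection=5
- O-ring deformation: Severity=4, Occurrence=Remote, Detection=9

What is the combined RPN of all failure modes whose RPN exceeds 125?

RPN = Severity × Occurrence × Detection:
  Nozzle loosening: 5 × 8 × 3 = 120
  Impeller leakage: 2 × 4 × 1 = 8
  Membrane out of tolerance: 6 × 9 × 4 = 216
  Bolt torque open circuit: 3 × 2 × 3 = 18
  Lubricant film fracture: 10 × 6 × 5 = 300
  O-ring deformation: 4 × 4 × 9 = 144
RPN > 125: Membrane out of tolerance (216), Lubricant film fracture (300), O-ring deformation (144).
Sum: 216 + 300 + 144 = 660.

660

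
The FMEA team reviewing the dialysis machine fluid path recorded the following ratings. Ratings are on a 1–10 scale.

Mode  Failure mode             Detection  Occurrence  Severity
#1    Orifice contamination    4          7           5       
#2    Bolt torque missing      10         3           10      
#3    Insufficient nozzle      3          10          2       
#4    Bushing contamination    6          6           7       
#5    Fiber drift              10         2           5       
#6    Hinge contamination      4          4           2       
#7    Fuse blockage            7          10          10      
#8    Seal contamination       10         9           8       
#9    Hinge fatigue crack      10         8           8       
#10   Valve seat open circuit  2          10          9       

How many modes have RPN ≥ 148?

RPN = Severity × Occurrence × Detection:
  #1: 5 × 7 × 4 = 140
  #2: 10 × 3 × 10 = 300
  #3: 2 × 10 × 3 = 60
  #4: 7 × 6 × 6 = 252
  #5: 5 × 2 × 10 = 100
  #6: 2 × 4 × 4 = 32
  #7: 10 × 10 × 7 = 700
  #8: 8 × 9 × 10 = 720
  #9: 8 × 8 × 10 = 640
  #10: 9 × 10 × 2 = 180
Modes with RPN ≥ 148: #2 (300), #4 (252), #7 (700), #8 (720), #9 (640), #10 (180) → 6.

6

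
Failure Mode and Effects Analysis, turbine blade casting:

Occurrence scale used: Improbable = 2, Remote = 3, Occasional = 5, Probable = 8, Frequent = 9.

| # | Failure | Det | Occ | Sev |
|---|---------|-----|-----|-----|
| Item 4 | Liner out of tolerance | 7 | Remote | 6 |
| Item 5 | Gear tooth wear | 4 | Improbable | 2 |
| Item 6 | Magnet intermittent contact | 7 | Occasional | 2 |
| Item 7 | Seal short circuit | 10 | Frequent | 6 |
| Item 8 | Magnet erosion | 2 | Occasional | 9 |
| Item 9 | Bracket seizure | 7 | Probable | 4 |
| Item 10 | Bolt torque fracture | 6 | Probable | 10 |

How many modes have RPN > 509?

1

RPN = Severity × Occurrence × Detection:
  Item 4: 6 × 3 × 7 = 126
  Item 5: 2 × 2 × 4 = 16
  Item 6: 2 × 5 × 7 = 70
  Item 7: 6 × 9 × 10 = 540
  Item 8: 9 × 5 × 2 = 90
  Item 9: 4 × 8 × 7 = 224
  Item 10: 10 × 8 × 6 = 480
Modes with RPN > 509: Item 7 (540) → 1.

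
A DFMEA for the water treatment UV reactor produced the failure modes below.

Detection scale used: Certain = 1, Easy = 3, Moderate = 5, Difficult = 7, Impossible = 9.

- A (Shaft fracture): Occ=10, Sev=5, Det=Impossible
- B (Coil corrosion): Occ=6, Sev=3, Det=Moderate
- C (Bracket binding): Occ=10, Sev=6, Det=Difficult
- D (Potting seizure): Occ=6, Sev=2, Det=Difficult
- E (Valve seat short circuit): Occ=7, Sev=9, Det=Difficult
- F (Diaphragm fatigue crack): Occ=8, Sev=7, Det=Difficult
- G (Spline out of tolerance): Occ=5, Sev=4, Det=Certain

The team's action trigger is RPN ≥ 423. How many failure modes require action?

RPN = Severity × Occurrence × Detection:
  A: 5 × 10 × 9 = 450
  B: 3 × 6 × 5 = 90
  C: 6 × 10 × 7 = 420
  D: 2 × 6 × 7 = 84
  E: 9 × 7 × 7 = 441
  F: 7 × 8 × 7 = 392
  G: 4 × 5 × 1 = 20
Modes with RPN ≥ 423: A (450), E (441) → 2.

2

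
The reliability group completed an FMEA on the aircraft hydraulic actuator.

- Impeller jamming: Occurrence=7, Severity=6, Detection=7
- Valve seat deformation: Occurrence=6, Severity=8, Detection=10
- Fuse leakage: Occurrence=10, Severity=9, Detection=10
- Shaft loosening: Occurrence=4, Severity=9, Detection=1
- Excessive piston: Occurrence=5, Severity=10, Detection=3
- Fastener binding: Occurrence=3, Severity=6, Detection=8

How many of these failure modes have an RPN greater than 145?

RPN = Severity × Occurrence × Detection:
  Impeller jamming: 6 × 7 × 7 = 294
  Valve seat deformation: 8 × 6 × 10 = 480
  Fuse leakage: 9 × 10 × 10 = 900
  Shaft loosening: 9 × 4 × 1 = 36
  Excessive piston: 10 × 5 × 3 = 150
  Fastener binding: 6 × 3 × 8 = 144
Modes with RPN > 145: Impeller jamming (294), Valve seat deformation (480), Fuse leakage (900), Excessive piston (150) → 4.

4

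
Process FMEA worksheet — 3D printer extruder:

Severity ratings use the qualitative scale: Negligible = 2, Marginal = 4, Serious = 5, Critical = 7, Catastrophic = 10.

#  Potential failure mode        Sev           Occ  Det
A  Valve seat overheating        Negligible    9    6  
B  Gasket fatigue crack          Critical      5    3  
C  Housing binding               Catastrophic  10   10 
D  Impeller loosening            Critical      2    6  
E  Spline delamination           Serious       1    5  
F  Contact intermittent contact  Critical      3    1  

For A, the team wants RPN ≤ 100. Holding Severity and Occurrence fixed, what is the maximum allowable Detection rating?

5

A: S=2, O=9, D=6 → current RPN = 108.
Fixed product = 18. Need 18 × D ≤ 100, so D ≤ 100/18 = 5.56.
Maximum integer Detection rating = 5 (gives RPN 90; D=6 would give 108 > 100).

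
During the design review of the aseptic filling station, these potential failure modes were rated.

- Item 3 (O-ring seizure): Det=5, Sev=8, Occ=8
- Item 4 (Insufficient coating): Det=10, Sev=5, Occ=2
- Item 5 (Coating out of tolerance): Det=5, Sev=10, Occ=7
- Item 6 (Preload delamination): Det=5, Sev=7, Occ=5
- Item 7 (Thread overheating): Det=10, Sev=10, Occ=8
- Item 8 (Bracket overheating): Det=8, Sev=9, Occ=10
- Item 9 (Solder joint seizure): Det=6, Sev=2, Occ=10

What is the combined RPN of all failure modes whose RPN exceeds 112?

RPN = Severity × Occurrence × Detection:
  Item 3: 8 × 8 × 5 = 320
  Item 4: 5 × 2 × 10 = 100
  Item 5: 10 × 7 × 5 = 350
  Item 6: 7 × 5 × 5 = 175
  Item 7: 10 × 8 × 10 = 800
  Item 8: 9 × 10 × 8 = 720
  Item 9: 2 × 10 × 6 = 120
RPN > 112: Item 3 (320), Item 5 (350), Item 6 (175), Item 7 (800), Item 8 (720), Item 9 (120).
Sum: 320 + 350 + 175 + 800 + 720 + 120 = 2485.

2485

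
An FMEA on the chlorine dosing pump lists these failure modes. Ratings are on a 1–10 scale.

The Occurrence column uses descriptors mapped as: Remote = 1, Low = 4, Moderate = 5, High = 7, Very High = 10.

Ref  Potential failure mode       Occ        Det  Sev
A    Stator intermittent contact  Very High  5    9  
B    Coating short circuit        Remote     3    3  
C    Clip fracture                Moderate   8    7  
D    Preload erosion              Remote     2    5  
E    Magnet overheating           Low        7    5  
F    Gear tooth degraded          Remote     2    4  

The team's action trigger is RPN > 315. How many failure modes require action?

RPN = Severity × Occurrence × Detection:
  A: 9 × 10 × 5 = 450
  B: 3 × 1 × 3 = 9
  C: 7 × 5 × 8 = 280
  D: 5 × 1 × 2 = 10
  E: 5 × 4 × 7 = 140
  F: 4 × 1 × 2 = 8
Modes with RPN > 315: A (450) → 1.

1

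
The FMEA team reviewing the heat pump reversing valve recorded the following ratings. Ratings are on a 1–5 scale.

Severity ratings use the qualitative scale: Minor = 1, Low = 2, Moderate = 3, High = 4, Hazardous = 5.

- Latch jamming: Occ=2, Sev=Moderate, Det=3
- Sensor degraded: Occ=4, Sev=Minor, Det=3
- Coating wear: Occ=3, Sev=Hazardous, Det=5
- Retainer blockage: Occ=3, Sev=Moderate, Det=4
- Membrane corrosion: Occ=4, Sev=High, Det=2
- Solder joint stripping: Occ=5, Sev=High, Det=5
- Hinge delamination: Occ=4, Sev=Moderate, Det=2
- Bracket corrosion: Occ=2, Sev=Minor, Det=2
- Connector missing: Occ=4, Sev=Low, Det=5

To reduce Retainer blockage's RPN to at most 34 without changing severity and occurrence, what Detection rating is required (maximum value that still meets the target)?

Retainer blockage: S=3, O=3, D=4 → current RPN = 36.
Fixed product = 9. Need 9 × D ≤ 34, so D ≤ 34/9 = 3.78.
Maximum integer Detection rating = 3 (gives RPN 27; D=4 would give 36 > 34).

3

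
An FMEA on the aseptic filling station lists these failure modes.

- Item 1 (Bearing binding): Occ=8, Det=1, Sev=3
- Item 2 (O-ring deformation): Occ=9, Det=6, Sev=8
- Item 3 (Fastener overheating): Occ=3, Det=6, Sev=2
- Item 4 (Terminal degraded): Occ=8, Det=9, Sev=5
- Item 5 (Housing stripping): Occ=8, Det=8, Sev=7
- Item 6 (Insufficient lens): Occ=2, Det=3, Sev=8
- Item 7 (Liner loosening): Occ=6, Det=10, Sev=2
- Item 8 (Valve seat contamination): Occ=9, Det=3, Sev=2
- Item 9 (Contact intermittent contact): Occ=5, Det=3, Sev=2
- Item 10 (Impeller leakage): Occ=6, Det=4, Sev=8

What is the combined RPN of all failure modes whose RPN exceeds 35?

RPN = Severity × Occurrence × Detection:
  Item 1: 3 × 8 × 1 = 24
  Item 2: 8 × 9 × 6 = 432
  Item 3: 2 × 3 × 6 = 36
  Item 4: 5 × 8 × 9 = 360
  Item 5: 7 × 8 × 8 = 448
  Item 6: 8 × 2 × 3 = 48
  Item 7: 2 × 6 × 10 = 120
  Item 8: 2 × 9 × 3 = 54
  Item 9: 2 × 5 × 3 = 30
  Item 10: 8 × 6 × 4 = 192
RPN > 35: Item 2 (432), Item 3 (36), Item 4 (360), Item 5 (448), Item 6 (48), Item 7 (120), Item 8 (54), Item 10 (192).
Sum: 432 + 36 + 360 + 448 + 48 + 120 + 54 + 192 = 1690.

1690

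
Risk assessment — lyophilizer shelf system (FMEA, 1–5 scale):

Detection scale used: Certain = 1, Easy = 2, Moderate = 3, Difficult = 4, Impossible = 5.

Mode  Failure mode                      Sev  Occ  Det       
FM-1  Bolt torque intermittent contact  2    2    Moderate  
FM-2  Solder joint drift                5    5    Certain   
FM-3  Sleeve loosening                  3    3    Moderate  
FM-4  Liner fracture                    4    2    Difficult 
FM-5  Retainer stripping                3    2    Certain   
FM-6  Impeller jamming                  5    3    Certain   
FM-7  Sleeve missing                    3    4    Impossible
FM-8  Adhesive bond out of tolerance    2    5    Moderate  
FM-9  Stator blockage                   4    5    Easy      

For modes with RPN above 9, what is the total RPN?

RPN = Severity × Occurrence × Detection:
  FM-1: 2 × 2 × 3 = 12
  FM-2: 5 × 5 × 1 = 25
  FM-3: 3 × 3 × 3 = 27
  FM-4: 4 × 2 × 4 = 32
  FM-5: 3 × 2 × 1 = 6
  FM-6: 5 × 3 × 1 = 15
  FM-7: 3 × 4 × 5 = 60
  FM-8: 2 × 5 × 3 = 30
  FM-9: 4 × 5 × 2 = 40
RPN > 9: FM-1 (12), FM-2 (25), FM-3 (27), FM-4 (32), FM-6 (15), FM-7 (60), FM-8 (30), FM-9 (40).
Sum: 12 + 25 + 27 + 32 + 15 + 60 + 30 + 40 = 241.

241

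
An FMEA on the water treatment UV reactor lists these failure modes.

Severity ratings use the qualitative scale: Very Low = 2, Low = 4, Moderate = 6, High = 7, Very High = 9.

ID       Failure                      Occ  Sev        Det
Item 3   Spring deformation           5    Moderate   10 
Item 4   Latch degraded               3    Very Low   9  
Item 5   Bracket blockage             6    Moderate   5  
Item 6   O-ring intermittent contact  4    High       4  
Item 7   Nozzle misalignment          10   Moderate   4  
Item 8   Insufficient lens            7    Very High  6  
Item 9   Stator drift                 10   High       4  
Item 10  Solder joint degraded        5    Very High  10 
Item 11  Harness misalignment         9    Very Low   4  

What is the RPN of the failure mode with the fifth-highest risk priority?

RPN = Severity × Occurrence × Detection:
  Item 3: 6 × 5 × 10 = 300
  Item 4: 2 × 3 × 9 = 54
  Item 5: 6 × 6 × 5 = 180
  Item 6: 7 × 4 × 4 = 112
  Item 7: 6 × 10 × 4 = 240
  Item 8: 9 × 7 × 6 = 378
  Item 9: 7 × 10 × 4 = 280
  Item 10: 9 × 5 × 10 = 450
  Item 11: 2 × 9 × 4 = 72
Sorted descending: 450, 378, 300, 280, 240, 180, 112, 72, 54.
The fifth-highest RPN is 240 (Item 7).

240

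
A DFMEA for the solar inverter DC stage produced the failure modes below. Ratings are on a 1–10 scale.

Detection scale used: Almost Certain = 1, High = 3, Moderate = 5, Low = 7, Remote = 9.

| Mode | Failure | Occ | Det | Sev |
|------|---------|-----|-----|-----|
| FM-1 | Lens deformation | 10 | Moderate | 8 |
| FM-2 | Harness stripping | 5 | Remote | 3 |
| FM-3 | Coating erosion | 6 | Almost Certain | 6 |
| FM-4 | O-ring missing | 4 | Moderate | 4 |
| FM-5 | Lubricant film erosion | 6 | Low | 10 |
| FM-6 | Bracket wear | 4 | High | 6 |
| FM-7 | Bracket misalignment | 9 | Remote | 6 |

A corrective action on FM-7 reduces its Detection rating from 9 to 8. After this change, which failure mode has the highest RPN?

FM-7

RPN = Severity × Occurrence × Detection:
  FM-1: 8 × 10 × 5 = 400
  FM-2: 3 × 5 × 9 = 135
  FM-3: 6 × 6 × 1 = 36
  FM-4: 4 × 4 × 5 = 80
  FM-5: 10 × 6 × 7 = 420
  FM-6: 6 × 4 × 3 = 72
  FM-7: 6 × 9 × 9 = 486
After action: FM-7 → 6 × 9 × 8 = 432.
Revised RPNs: FM-7=432, FM-5=420, FM-1=400, FM-2=135, FM-4=80, FM-6=72, FM-3=36.
Highest is now FM-7 (432).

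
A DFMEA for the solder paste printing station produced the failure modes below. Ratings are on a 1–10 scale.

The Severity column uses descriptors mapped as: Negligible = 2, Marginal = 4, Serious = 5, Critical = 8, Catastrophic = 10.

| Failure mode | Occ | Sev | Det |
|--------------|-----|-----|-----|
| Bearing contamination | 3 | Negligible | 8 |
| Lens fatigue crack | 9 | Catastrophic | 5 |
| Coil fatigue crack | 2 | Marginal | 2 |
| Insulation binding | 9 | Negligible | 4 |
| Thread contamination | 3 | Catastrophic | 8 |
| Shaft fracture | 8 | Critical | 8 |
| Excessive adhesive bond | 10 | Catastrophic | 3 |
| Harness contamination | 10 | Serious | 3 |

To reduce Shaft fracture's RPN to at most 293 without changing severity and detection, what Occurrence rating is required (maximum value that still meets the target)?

4

Shaft fracture: S=8, O=8, D=8 → current RPN = 512.
Fixed product = 64. Need 64 × O ≤ 293, so O ≤ 293/64 = 4.58.
Maximum integer Occurrence rating = 4 (gives RPN 256; O=5 would give 320 > 293).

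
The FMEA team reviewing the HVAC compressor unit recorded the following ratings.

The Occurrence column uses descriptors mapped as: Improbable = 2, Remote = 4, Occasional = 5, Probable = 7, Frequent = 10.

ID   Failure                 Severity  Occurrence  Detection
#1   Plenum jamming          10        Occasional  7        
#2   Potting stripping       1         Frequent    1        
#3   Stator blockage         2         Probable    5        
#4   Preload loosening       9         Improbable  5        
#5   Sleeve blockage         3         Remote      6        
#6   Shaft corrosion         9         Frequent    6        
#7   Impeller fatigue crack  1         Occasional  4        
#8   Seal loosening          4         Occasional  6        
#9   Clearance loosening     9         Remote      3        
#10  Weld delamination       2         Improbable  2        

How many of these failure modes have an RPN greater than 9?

RPN = Severity × Occurrence × Detection:
  #1: 10 × 5 × 7 = 350
  #2: 1 × 10 × 1 = 10
  #3: 2 × 7 × 5 = 70
  #4: 9 × 2 × 5 = 90
  #5: 3 × 4 × 6 = 72
  #6: 9 × 10 × 6 = 540
  #7: 1 × 5 × 4 = 20
  #8: 4 × 5 × 6 = 120
  #9: 9 × 4 × 3 = 108
  #10: 2 × 2 × 2 = 8
Modes with RPN > 9: #1 (350), #2 (10), #3 (70), #4 (90), #5 (72), #6 (540), #7 (20), #8 (120), #9 (108) → 9.

9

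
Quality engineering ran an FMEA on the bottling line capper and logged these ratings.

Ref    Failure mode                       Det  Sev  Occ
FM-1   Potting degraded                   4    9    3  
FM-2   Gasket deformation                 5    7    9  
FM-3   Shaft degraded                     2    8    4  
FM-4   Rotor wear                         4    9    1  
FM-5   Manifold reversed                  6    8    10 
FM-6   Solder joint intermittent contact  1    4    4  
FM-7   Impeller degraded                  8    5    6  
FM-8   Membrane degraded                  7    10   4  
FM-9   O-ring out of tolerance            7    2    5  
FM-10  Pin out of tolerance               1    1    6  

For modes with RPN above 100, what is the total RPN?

1423

RPN = Severity × Occurrence × Detection:
  FM-1: 9 × 3 × 4 = 108
  FM-2: 7 × 9 × 5 = 315
  FM-3: 8 × 4 × 2 = 64
  FM-4: 9 × 1 × 4 = 36
  FM-5: 8 × 10 × 6 = 480
  FM-6: 4 × 4 × 1 = 16
  FM-7: 5 × 6 × 8 = 240
  FM-8: 10 × 4 × 7 = 280
  FM-9: 2 × 5 × 7 = 70
  FM-10: 1 × 6 × 1 = 6
RPN > 100: FM-1 (108), FM-2 (315), FM-5 (480), FM-7 (240), FM-8 (280).
Sum: 108 + 315 + 480 + 240 + 280 = 1423.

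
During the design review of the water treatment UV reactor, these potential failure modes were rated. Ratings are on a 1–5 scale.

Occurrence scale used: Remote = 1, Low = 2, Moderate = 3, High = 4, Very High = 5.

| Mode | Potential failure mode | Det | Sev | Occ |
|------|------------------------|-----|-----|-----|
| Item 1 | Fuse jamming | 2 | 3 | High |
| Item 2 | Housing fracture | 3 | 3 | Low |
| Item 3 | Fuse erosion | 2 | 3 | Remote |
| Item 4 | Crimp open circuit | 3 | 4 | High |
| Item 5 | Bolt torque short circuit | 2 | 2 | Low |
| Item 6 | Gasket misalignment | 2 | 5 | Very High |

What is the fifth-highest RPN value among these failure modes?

RPN = Severity × Occurrence × Detection:
  Item 1: 3 × 4 × 2 = 24
  Item 2: 3 × 2 × 3 = 18
  Item 3: 3 × 1 × 2 = 6
  Item 4: 4 × 4 × 3 = 48
  Item 5: 2 × 2 × 2 = 8
  Item 6: 5 × 5 × 2 = 50
Sorted descending: 50, 48, 24, 18, 8, 6.
The fifth-highest RPN is 8 (Item 5).

8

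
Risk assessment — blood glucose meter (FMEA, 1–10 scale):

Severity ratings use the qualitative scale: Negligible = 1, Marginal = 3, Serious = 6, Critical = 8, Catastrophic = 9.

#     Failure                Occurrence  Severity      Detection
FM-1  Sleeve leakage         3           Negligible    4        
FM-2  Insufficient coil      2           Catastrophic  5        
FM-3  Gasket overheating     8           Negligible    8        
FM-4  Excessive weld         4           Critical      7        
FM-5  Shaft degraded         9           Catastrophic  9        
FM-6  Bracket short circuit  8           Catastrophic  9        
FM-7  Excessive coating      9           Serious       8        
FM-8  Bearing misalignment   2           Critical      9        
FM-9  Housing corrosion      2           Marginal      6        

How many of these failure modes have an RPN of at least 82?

RPN = Severity × Occurrence × Detection:
  FM-1: 1 × 3 × 4 = 12
  FM-2: 9 × 2 × 5 = 90
  FM-3: 1 × 8 × 8 = 64
  FM-4: 8 × 4 × 7 = 224
  FM-5: 9 × 9 × 9 = 729
  FM-6: 9 × 8 × 9 = 648
  FM-7: 6 × 9 × 8 = 432
  FM-8: 8 × 2 × 9 = 144
  FM-9: 3 × 2 × 6 = 36
Modes with RPN ≥ 82: FM-2 (90), FM-4 (224), FM-5 (729), FM-6 (648), FM-7 (432), FM-8 (144) → 6.

6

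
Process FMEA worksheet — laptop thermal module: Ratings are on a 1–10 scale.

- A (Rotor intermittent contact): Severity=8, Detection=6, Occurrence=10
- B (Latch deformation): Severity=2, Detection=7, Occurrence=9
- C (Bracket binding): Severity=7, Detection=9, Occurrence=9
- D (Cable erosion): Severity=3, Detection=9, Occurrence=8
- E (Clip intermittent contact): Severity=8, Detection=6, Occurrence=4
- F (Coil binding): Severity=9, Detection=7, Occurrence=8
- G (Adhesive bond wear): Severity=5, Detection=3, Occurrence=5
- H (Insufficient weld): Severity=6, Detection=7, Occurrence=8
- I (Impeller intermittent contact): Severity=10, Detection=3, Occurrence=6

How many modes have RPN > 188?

6

RPN = Severity × Occurrence × Detection:
  A: 8 × 10 × 6 = 480
  B: 2 × 9 × 7 = 126
  C: 7 × 9 × 9 = 567
  D: 3 × 8 × 9 = 216
  E: 8 × 4 × 6 = 192
  F: 9 × 8 × 7 = 504
  G: 5 × 5 × 3 = 75
  H: 6 × 8 × 7 = 336
  I: 10 × 6 × 3 = 180
Modes with RPN > 188: A (480), C (567), D (216), E (192), F (504), H (336) → 6.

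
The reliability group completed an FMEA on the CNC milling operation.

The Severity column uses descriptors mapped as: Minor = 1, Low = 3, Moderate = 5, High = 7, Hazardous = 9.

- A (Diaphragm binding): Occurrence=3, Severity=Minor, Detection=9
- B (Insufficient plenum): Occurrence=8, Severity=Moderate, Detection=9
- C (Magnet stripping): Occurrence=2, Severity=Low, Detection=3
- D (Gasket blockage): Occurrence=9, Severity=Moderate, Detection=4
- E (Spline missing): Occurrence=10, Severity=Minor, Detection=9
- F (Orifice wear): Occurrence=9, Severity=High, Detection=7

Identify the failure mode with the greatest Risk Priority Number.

F

RPN = Severity × Occurrence × Detection:
  A: 1 × 3 × 9 = 27
  B: 5 × 8 × 9 = 360
  C: 3 × 2 × 3 = 18
  D: 5 × 9 × 4 = 180
  E: 1 × 10 × 9 = 90
  F: 7 × 9 × 7 = 441
Highest RPN is 441 → F.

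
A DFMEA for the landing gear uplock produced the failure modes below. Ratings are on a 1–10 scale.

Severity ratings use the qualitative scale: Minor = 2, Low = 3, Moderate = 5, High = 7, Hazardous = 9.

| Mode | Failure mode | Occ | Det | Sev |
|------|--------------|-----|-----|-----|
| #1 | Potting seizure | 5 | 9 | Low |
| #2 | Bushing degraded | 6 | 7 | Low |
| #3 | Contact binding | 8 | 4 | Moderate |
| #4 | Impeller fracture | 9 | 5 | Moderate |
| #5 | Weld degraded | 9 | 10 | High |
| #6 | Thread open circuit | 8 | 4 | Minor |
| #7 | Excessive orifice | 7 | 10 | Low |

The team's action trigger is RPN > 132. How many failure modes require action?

RPN = Severity × Occurrence × Detection:
  #1: 3 × 5 × 9 = 135
  #2: 3 × 6 × 7 = 126
  #3: 5 × 8 × 4 = 160
  #4: 5 × 9 × 5 = 225
  #5: 7 × 9 × 10 = 630
  #6: 2 × 8 × 4 = 64
  #7: 3 × 7 × 10 = 210
Modes with RPN > 132: #1 (135), #3 (160), #4 (225), #5 (630), #7 (210) → 5.

5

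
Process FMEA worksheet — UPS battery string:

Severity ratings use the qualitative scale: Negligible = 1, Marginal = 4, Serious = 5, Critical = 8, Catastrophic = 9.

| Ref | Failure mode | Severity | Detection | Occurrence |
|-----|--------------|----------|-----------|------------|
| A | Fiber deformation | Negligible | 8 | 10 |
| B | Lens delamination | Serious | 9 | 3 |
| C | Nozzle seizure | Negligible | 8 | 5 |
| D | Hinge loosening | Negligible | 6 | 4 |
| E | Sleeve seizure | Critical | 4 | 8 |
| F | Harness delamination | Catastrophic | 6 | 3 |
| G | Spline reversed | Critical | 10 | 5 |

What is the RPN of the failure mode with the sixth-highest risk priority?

40

RPN = Severity × Occurrence × Detection:
  A: 1 × 10 × 8 = 80
  B: 5 × 3 × 9 = 135
  C: 1 × 5 × 8 = 40
  D: 1 × 4 × 6 = 24
  E: 8 × 8 × 4 = 256
  F: 9 × 3 × 6 = 162
  G: 8 × 5 × 10 = 400
Sorted descending: 400, 256, 162, 135, 80, 40, 24.
The sixth-highest RPN is 40 (C).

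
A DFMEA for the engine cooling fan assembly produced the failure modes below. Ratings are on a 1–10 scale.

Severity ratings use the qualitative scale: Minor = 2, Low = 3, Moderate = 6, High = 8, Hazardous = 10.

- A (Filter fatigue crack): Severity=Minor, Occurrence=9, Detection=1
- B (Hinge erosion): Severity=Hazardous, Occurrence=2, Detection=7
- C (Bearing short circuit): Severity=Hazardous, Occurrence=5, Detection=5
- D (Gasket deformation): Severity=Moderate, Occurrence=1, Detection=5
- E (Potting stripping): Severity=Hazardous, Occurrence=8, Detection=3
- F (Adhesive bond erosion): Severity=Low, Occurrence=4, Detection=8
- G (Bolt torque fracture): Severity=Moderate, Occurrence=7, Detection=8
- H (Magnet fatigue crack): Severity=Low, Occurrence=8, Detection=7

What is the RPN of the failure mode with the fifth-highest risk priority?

140

RPN = Severity × Occurrence × Detection:
  A: 2 × 9 × 1 = 18
  B: 10 × 2 × 7 = 140
  C: 10 × 5 × 5 = 250
  D: 6 × 1 × 5 = 30
  E: 10 × 8 × 3 = 240
  F: 3 × 4 × 8 = 96
  G: 6 × 7 × 8 = 336
  H: 3 × 8 × 7 = 168
Sorted descending: 336, 250, 240, 168, 140, 96, 30, 18.
The fifth-highest RPN is 140 (B).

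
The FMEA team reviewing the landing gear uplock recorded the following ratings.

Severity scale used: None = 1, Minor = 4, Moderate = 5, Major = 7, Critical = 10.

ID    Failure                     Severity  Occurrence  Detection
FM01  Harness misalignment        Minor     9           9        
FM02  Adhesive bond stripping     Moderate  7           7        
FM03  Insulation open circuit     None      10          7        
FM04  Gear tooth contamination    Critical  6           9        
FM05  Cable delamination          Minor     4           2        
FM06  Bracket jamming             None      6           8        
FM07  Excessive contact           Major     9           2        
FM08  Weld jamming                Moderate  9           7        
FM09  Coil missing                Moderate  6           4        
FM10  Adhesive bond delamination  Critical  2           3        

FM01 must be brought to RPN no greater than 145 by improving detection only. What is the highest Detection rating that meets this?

FM01: S=4, O=9, D=9 → current RPN = 324.
Fixed product = 36. Need 36 × D ≤ 145, so D ≤ 145/36 = 4.03.
Maximum integer Detection rating = 4 (gives RPN 144; D=5 would give 180 > 145).

4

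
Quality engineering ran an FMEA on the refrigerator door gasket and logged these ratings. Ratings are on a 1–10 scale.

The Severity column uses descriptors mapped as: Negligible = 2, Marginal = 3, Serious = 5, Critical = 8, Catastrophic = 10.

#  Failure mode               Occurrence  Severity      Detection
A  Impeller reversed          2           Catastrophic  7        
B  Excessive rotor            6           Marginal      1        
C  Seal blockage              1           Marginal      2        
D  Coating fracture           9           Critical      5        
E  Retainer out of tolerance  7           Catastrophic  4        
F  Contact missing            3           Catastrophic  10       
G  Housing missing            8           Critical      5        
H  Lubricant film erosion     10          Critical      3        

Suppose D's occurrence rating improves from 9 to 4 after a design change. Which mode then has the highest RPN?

RPN = Severity × Occurrence × Detection:
  A: 10 × 2 × 7 = 140
  B: 3 × 6 × 1 = 18
  C: 3 × 1 × 2 = 6
  D: 8 × 9 × 5 = 360
  E: 10 × 7 × 4 = 280
  F: 10 × 3 × 10 = 300
  G: 8 × 8 × 5 = 320
  H: 8 × 10 × 3 = 240
After action: D → 8 × 4 × 5 = 160.
Revised RPNs: G=320, F=300, E=280, H=240, D=160, A=140, B=18, C=6.
Highest is now G (320).

G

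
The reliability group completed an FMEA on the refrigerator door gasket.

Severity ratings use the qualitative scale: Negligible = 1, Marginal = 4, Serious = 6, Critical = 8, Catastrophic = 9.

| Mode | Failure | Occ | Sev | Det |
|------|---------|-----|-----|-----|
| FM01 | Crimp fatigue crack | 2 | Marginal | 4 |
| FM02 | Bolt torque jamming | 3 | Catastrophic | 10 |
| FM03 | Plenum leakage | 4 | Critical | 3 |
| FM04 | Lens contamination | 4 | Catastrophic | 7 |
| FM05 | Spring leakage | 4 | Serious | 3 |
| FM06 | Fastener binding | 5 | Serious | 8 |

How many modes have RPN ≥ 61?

RPN = Severity × Occurrence × Detection:
  FM01: 4 × 2 × 4 = 32
  FM02: 9 × 3 × 10 = 270
  FM03: 8 × 4 × 3 = 96
  FM04: 9 × 4 × 7 = 252
  FM05: 6 × 4 × 3 = 72
  FM06: 6 × 5 × 8 = 240
Modes with RPN ≥ 61: FM02 (270), FM03 (96), FM04 (252), FM05 (72), FM06 (240) → 5.

5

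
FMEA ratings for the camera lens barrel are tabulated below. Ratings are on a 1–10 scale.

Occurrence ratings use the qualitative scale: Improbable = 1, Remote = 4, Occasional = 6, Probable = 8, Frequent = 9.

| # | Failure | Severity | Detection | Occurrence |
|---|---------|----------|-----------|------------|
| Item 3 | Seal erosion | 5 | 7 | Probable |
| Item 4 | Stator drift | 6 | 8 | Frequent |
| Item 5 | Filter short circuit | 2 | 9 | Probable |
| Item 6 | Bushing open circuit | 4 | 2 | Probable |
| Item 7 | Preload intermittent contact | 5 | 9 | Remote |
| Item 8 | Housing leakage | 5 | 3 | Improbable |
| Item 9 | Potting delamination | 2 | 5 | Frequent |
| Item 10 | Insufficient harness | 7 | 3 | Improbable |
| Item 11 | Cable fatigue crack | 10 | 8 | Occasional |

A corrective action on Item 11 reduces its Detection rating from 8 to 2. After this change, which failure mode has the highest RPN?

RPN = Severity × Occurrence × Detection:
  Item 3: 5 × 8 × 7 = 280
  Item 4: 6 × 9 × 8 = 432
  Item 5: 2 × 8 × 9 = 144
  Item 6: 4 × 8 × 2 = 64
  Item 7: 5 × 4 × 9 = 180
  Item 8: 5 × 1 × 3 = 15
  Item 9: 2 × 9 × 5 = 90
  Item 10: 7 × 1 × 3 = 21
  Item 11: 10 × 6 × 8 = 480
After action: Item 11 → 10 × 6 × 2 = 120.
Revised RPNs: Item 4=432, Item 3=280, Item 7=180, Item 5=144, Item 11=120, Item 9=90, Item 6=64, Item 10=21, Item 8=15.
Highest is now Item 4 (432).

Item 4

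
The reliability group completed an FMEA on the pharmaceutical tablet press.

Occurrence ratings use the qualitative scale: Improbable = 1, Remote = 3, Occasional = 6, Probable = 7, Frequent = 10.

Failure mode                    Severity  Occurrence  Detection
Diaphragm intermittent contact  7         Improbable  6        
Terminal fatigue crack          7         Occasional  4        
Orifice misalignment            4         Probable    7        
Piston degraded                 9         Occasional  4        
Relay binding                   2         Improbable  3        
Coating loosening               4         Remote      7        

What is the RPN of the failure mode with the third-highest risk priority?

RPN = Severity × Occurrence × Detection:
  Diaphragm intermittent contact: 7 × 1 × 6 = 42
  Terminal fatigue crack: 7 × 6 × 4 = 168
  Orifice misalignment: 4 × 7 × 7 = 196
  Piston degraded: 9 × 6 × 4 = 216
  Relay binding: 2 × 1 × 3 = 6
  Coating loosening: 4 × 3 × 7 = 84
Sorted descending: 216, 196, 168, 84, 42, 6.
The third-highest RPN is 168 (Terminal fatigue crack).

168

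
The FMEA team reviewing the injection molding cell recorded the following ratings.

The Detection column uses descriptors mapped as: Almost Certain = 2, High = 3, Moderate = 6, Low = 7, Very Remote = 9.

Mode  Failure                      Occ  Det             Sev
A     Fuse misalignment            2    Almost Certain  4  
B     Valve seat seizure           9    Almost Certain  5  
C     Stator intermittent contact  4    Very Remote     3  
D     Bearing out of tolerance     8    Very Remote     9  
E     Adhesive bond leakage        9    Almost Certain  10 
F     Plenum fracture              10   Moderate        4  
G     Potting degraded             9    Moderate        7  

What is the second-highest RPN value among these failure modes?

RPN = Severity × Occurrence × Detection:
  A: 4 × 2 × 2 = 16
  B: 5 × 9 × 2 = 90
  C: 3 × 4 × 9 = 108
  D: 9 × 8 × 9 = 648
  E: 10 × 9 × 2 = 180
  F: 4 × 10 × 6 = 240
  G: 7 × 9 × 6 = 378
Sorted descending: 648, 378, 240, 180, 108, 90, 16.
The second-highest RPN is 378 (G).

378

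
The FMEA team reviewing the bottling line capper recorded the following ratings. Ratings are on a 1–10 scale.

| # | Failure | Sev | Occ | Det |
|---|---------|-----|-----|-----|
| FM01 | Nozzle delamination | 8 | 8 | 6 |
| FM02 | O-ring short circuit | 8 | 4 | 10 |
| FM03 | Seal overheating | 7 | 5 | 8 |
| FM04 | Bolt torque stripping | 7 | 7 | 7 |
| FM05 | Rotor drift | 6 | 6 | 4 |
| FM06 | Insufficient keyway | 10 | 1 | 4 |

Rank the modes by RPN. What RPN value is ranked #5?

144

RPN = Severity × Occurrence × Detection:
  FM01: 8 × 8 × 6 = 384
  FM02: 8 × 4 × 10 = 320
  FM03: 7 × 5 × 8 = 280
  FM04: 7 × 7 × 7 = 343
  FM05: 6 × 6 × 4 = 144
  FM06: 10 × 1 × 4 = 40
Sorted descending: 384, 343, 320, 280, 144, 40.
The fifth-highest RPN is 144 (FM05).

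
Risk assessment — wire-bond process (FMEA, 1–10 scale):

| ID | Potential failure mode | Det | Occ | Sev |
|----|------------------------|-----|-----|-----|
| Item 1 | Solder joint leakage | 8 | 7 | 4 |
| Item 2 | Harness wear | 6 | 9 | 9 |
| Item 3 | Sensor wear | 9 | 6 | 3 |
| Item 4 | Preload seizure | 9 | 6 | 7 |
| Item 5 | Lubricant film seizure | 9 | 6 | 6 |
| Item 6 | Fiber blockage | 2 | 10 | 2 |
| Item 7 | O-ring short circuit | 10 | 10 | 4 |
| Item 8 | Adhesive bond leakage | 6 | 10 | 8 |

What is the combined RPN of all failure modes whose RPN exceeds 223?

RPN = Severity × Occurrence × Detection:
  Item 1: 4 × 7 × 8 = 224
  Item 2: 9 × 9 × 6 = 486
  Item 3: 3 × 6 × 9 = 162
  Item 4: 7 × 6 × 9 = 378
  Item 5: 6 × 6 × 9 = 324
  Item 6: 2 × 10 × 2 = 40
  Item 7: 4 × 10 × 10 = 400
  Item 8: 8 × 10 × 6 = 480
RPN > 223: Item 1 (224), Item 2 (486), Item 4 (378), Item 5 (324), Item 7 (400), Item 8 (480).
Sum: 224 + 486 + 378 + 324 + 400 + 480 = 2292.

2292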